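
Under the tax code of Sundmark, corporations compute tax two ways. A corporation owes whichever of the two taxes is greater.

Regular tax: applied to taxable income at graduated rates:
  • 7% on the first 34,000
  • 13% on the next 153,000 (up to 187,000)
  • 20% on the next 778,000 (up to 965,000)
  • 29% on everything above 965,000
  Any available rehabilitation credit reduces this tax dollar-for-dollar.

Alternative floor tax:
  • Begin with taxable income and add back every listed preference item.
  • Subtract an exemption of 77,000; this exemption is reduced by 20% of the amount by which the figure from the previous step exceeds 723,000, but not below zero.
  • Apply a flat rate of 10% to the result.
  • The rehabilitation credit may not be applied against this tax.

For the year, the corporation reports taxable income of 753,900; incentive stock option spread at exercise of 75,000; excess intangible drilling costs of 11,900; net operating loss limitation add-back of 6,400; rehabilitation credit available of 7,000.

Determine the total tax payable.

Alternative floor tax:
  Adjusted income: 753,900 + 75,000 + 11,900 + 6,400 = 847,200
  Exemption: 77,000 − 20% × (847,200 − 723,000) = 77,000 − 24,840 = 52,160
  Base: 847,200 − 52,160 = 795,040
  795,040 × 10% = 79,504

Regular tax:
  34,000 × 7% = 2,380
  153,000 × 13% = 19,890
  566,900 × 20% = 113,380
  → 135,650
  Less rehabilitation credit 7,000 → 128,650

128,650 > 79,504, so the regular tax governs.

128,650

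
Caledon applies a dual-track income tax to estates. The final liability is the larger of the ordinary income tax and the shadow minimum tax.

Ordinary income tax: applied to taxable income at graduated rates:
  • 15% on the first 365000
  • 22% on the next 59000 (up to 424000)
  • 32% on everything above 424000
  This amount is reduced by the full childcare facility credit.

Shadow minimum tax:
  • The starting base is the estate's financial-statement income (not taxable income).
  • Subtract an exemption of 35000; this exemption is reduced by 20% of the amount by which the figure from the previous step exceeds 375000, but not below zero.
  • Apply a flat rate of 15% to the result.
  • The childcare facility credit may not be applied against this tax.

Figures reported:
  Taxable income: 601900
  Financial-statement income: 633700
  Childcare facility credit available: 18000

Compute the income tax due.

106658

Shadow minimum tax:
  Base (financial-statement income): 633700
  Exemption: 20% × (633700 − 375000) = 51740 ≥ 35000, so the exemption is fully phased out
  Base: 633700 − 0 = 633700
  633700 × 15% = 95055

Ordinary income tax:
  365000 × 15% = 54750
  59000 × 22% = 12980
  177900 × 32% = 56928
  → 124658
  Less childcare facility credit 18000 → 106658

106658 > 95055, so the ordinary income tax governs.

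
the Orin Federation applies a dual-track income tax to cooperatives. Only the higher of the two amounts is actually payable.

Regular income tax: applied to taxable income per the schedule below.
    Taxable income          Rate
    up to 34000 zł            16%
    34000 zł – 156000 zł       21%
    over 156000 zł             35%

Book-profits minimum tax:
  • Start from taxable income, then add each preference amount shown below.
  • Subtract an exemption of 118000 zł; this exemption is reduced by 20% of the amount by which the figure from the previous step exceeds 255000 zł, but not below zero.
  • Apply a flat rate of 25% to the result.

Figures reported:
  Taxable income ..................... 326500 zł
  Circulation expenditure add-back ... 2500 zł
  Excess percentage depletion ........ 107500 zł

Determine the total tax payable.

90735 zł

Regular income tax:
  34000 zł × 16% = 5440 zł
  122000 zł × 21% = 25620 zł
  170500 zł × 35% = 59675 zł
  → 90735 zł

Book-profits minimum tax:
  Adjusted income: 326500 zł + 2500 zł + 107500 zł = 436500 zł
  Exemption: 118000 zł − 20% × (436500 zł − 255000 zł) = 118000 zł − 36300 zł = 81700 zł
  Base: 436500 zł − 81700 zł = 354800 zł
  354800 zł × 25% = 88700 zł

90735 zł > 88700 zł, so the regular income tax governs.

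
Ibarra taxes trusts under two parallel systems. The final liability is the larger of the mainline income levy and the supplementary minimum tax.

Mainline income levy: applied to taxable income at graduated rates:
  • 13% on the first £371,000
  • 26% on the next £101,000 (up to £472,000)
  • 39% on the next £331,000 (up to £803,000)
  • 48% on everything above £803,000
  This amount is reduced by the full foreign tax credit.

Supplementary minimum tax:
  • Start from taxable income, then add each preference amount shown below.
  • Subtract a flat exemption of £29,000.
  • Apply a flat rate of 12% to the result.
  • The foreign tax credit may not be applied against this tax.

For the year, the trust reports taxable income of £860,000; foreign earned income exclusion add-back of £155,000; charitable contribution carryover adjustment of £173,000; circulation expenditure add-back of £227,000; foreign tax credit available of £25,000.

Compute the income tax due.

£205,940

Supplementary minimum tax:
  Adjusted income: £860,000 + £155,000 + £173,000 + £227,000 = £1,415,000
  Less exemption £29,000 → base £1,386,000
  £1,386,000 × 12% = £166,320

Mainline income levy:
  £371,000 × 13% = £48,230
  £101,000 × 26% = £26,260
  £331,000 × 39% = £129,090
  £57,000 × 48% = £27,360
  → £230,940
  Less foreign tax credit £25,000 → £205,940

£205,940 > £166,320, so the mainline income levy governs.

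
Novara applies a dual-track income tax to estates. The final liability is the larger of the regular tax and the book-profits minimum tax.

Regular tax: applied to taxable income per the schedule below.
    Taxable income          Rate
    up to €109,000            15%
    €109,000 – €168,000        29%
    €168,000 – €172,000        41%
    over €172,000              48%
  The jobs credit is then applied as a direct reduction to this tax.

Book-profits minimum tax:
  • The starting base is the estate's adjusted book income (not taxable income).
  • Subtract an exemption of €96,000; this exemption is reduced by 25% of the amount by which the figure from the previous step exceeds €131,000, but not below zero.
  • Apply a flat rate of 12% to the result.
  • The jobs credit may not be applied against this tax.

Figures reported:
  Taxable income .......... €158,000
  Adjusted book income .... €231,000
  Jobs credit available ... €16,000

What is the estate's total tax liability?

Book-profits minimum tax:
  Base (adjusted book income): €231,000
  Exemption: €96,000 − 25% × (€231,000 − €131,000) = €96,000 − €25,000 = €71,000
  Base: €231,000 − €71,000 = €160,000
  €160,000 × 12% = €19,200

Regular tax:
  €109,000 × 15% = €16,350
  €49,000 × 29% = €14,210
  → €30,560
  Less jobs credit €16,000 → €14,560

€19,200 > €14,560, so the book-profits minimum tax is the binding amount.

€19,200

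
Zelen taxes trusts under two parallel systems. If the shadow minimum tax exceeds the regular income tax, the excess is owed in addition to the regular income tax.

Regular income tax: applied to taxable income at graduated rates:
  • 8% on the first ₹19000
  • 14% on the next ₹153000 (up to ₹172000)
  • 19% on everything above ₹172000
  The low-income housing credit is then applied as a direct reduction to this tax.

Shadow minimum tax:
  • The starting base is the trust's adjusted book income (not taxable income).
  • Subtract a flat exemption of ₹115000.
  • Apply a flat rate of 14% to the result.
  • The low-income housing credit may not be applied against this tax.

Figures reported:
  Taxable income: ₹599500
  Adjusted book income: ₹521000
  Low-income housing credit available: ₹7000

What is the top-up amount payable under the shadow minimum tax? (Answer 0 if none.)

₹0

Shadow minimum tax:
  Base (adjusted book income): ₹521000
  Less exemption ₹115000 → base ₹406000
  ₹406000 × 14% = ₹56840

Regular income tax:
  ₹19000 × 8% = ₹1520
  ₹153000 × 14% = ₹21420
  ₹427500 × 19% = ₹81225
  → ₹104165
  Less low-income housing credit ₹7000 → ₹97165

₹56840 ≤ ₹97165, so no add-on is due.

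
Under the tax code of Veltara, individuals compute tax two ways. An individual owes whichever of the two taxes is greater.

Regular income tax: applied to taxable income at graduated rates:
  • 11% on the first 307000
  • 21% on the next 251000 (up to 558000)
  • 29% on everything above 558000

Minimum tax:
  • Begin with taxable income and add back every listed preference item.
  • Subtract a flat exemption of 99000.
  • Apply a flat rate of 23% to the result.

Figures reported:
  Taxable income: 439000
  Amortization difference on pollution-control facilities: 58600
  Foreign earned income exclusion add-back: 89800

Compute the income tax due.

Regular income tax:
  307000 × 11% = 33770
  132000 × 21% = 27720
  → 61490

Minimum tax:
  Adjusted income: 439000 + 58600 + 89800 = 587400
  Less exemption 99000 → base 488400
  488400 × 23% = 112332

112332 > 61490, so the minimum tax is the binding amount.

112332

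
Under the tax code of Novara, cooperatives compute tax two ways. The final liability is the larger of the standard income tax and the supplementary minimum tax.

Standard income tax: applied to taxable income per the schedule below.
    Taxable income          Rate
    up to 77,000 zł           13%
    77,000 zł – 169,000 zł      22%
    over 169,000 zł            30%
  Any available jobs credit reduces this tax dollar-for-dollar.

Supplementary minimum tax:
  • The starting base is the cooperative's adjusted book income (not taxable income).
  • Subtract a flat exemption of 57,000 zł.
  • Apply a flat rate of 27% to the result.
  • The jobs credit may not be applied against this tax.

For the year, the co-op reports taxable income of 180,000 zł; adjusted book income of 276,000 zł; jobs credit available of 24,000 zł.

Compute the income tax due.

59,130 zł

Standard income tax:
  77,000 zł × 13% = 10,010 zł
  92,000 zł × 22% = 20,240 zł
  11,000 zł × 30% = 3,300 zł
  → 33,550 zł
  Less jobs credit 24,000 zł → 9,550 zł

Supplementary minimum tax:
  Base (adjusted book income): 276,000 zł
  Less exemption 57,000 zł → base 219,000 zł
  219,000 zł × 27% = 59,130 zł

59,130 zł > 9,550 zł, so the supplementary minimum tax is the binding amount.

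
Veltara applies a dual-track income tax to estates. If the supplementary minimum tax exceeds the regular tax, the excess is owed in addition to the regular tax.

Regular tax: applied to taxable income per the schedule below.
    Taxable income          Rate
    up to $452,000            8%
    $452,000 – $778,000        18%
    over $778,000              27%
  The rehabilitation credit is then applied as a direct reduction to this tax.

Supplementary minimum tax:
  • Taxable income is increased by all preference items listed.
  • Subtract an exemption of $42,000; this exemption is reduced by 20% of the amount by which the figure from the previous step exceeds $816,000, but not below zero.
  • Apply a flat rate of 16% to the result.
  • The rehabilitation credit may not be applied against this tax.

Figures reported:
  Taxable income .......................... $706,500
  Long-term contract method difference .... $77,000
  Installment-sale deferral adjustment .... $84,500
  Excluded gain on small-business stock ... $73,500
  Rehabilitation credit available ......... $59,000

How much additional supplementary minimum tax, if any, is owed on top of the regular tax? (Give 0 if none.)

$124,966

Regular tax:
  $452,000 × 8% = $36,160
  $254,500 × 18% = $45,810
  → $81,970
  Less rehabilitation credit $59,000 → $22,970

Supplementary minimum tax:
  Adjusted income: $706,500 + $77,000 + $84,500 + $73,500 = $941,500
  Exemption: $42,000 − 20% × ($941,500 − $816,000) = $42,000 − $25,100 = $16,900
  Base: $941,500 − $16,900 = $924,600
  $924,600 × 16% = $147,936

Excess of supplementary minimum tax over regular tax: $147,936 − $22,970 = $124,966.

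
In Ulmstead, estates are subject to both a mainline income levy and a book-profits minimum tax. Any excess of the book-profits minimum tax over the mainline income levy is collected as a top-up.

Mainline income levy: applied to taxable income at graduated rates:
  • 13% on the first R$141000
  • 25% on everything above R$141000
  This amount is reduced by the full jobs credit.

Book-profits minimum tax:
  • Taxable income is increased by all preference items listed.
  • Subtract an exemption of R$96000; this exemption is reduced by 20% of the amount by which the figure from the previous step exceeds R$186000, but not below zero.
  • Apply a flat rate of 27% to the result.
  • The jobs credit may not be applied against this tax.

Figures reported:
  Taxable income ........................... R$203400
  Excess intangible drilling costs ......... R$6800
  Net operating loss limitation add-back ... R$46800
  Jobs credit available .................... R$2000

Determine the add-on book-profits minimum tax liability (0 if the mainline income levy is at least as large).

R$15374

Book-profits minimum tax:
  Adjusted income: R$203400 + R$6800 + R$46800 = R$257000
  Exemption: R$96000 − 20% × (R$257000 − R$186000) = R$96000 − R$14200 = R$81800
  Base: R$257000 − R$81800 = R$175200
  R$175200 × 27% = R$47304

Mainline income levy:
  R$141000 × 13% = R$18330
  R$62400 × 25% = R$15600
  → R$33930
  Less jobs credit R$2000 → R$31930

Excess of book-profits minimum tax over mainline income levy: R$47304 − R$31930 = R$15374.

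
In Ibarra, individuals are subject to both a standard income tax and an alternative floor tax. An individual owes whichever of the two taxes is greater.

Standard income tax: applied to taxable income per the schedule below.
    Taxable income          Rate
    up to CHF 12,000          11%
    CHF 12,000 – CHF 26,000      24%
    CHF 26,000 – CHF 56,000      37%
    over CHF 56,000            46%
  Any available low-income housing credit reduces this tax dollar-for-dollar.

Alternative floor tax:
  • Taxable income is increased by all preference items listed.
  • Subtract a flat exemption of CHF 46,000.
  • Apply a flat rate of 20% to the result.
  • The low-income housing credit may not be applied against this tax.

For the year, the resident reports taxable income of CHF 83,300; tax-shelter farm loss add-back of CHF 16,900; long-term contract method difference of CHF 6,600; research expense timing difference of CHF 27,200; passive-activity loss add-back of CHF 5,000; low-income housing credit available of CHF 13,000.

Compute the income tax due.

CHF 18,600

Standard income tax:
  CHF 12,000 × 11% = CHF 1,320
  CHF 14,000 × 24% = CHF 3,360
  CHF 30,000 × 37% = CHF 11,100
  CHF 27,300 × 46% = CHF 12,558
  → CHF 28,338
  Less low-income housing credit CHF 13,000 → CHF 15,338

Alternative floor tax:
  Adjusted income: CHF 83,300 + CHF 16,900 + CHF 6,600 + CHF 27,200 + CHF 5,000 = CHF 139,000
  Less exemption CHF 46,000 → base CHF 93,000
  CHF 93,000 × 20% = CHF 18,600

CHF 18,600 > CHF 15,338, so the alternative floor tax is the binding amount.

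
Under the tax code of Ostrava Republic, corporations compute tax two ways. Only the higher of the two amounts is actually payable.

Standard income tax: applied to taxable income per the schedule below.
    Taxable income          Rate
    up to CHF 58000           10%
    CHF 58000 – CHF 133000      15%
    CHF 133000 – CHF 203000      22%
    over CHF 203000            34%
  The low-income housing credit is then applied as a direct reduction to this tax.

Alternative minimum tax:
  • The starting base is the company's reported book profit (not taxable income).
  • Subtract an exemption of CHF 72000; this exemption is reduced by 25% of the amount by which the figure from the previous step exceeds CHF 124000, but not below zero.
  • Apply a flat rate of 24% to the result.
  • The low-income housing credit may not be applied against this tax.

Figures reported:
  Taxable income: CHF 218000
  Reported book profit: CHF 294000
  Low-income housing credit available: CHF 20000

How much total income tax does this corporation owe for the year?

Standard income tax:
  CHF 58000 × 10% = CHF 5800
  CHF 75000 × 15% = CHF 11250
  CHF 70000 × 22% = CHF 15400
  CHF 15000 × 34% = CHF 5100
  → CHF 37550
  Less low-income housing credit CHF 20000 → CHF 17550

Alternative minimum tax:
  Base (reported book profit): CHF 294000
  Exemption: CHF 72000 − 25% × (CHF 294000 − CHF 124000) = CHF 72000 − CHF 42500 = CHF 29500
  Base: CHF 294000 − CHF 29500 = CHF 264500
  CHF 264500 × 24% = CHF 63480

CHF 63480 > CHF 17550, so the alternative minimum tax is the binding amount.

CHF 63480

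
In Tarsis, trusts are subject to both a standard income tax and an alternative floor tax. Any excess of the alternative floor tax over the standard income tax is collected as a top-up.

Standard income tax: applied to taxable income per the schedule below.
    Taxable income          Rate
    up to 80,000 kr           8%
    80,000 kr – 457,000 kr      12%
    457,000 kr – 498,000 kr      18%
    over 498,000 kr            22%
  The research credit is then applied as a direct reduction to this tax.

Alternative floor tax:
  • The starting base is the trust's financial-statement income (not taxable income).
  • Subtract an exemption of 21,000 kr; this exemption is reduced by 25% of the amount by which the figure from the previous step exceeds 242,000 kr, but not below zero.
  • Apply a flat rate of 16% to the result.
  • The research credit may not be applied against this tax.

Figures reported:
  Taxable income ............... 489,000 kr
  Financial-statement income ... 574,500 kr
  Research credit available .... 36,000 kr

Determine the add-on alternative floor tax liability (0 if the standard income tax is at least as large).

Alternative floor tax:
  Base (financial-statement income): 574,500 kr
  Exemption: 25% × (574,500 kr − 242,000 kr) = 83,125 kr ≥ 21,000 kr, so the exemption is fully phased out
  Base: 574,500 kr − 0 kr = 574,500 kr
  574,500 kr × 16% = 91,920 kr

Standard income tax:
  80,000 kr × 8% = 6,400 kr
  377,000 kr × 12% = 45,240 kr
  32,000 kr × 18% = 5,760 kr
  → 57,400 kr
  Less research credit 36,000 kr → 21,400 kr

Excess of alternative floor tax over standard income tax: 91,920 kr − 21,400 kr = 70,520 kr.

70,520 kr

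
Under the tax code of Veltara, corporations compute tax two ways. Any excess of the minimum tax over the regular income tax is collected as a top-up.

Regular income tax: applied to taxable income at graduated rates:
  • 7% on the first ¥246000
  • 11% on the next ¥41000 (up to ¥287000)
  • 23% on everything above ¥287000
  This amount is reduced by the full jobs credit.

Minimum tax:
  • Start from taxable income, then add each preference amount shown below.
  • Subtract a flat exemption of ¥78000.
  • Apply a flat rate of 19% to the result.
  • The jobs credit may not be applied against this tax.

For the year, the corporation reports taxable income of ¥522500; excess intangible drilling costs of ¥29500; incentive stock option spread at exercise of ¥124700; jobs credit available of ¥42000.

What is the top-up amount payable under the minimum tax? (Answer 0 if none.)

Minimum tax:
  Adjusted income: ¥522500 + ¥29500 + ¥124700 = ¥676700
  Less exemption ¥78000 → base ¥598700
  ¥598700 × 19% = ¥113753

Regular income tax:
  ¥246000 × 7% = ¥17220
  ¥41000 × 11% = ¥4510
  ¥235500 × 23% = ¥54165
  → ¥75895
  Less jobs credit ¥42000 → ¥33895

Excess of minimum tax over regular income tax: ¥113753 − ¥33895 = ¥79858.

¥79858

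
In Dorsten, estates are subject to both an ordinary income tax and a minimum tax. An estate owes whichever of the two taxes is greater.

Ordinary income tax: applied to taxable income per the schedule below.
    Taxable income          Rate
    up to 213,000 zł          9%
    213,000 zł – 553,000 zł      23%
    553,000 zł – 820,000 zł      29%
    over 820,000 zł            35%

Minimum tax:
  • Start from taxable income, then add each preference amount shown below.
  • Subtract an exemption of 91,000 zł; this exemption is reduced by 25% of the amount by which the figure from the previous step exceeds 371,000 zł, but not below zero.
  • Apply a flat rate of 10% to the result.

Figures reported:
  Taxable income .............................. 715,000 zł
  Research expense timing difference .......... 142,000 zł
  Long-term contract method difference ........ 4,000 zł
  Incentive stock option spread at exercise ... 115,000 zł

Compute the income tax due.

Ordinary income tax:
  213,000 zł × 9% = 19,170 zł
  340,000 zł × 23% = 78,200 zł
  162,000 zł × 29% = 46,980 zł
  → 144,350 zł

Minimum tax:
  Adjusted income: 715,000 zł + 142,000 zł + 4,000 zł + 115,000 zł = 976,000 zł
  Exemption: 25% × (976,000 zł − 371,000 zł) = 151,250 zł ≥ 91,000 zł, so the exemption is fully phased out
  Base: 976,000 zł − 0 zł = 976,000 zł
  976,000 zł × 10% = 97,600 zł

144,350 zł > 97,600 zł, so the ordinary income tax governs.

144,350 zł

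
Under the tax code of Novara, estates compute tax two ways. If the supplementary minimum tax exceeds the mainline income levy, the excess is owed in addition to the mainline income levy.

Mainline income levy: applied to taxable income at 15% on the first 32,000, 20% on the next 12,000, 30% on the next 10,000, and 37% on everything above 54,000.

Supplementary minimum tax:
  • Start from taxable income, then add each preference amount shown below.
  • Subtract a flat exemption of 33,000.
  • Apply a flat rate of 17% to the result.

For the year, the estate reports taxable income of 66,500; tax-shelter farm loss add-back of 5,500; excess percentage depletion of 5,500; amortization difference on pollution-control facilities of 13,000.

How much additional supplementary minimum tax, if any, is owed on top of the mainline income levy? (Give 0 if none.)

0

Supplementary minimum tax:
  Adjusted income: 66,500 + 5,500 + 5,500 + 13,000 = 90,500
  Less exemption 33,000 → base 57,500
  57,500 × 17% = 9,775

Mainline income levy:
  32,000 × 15% = 4,800
  12,000 × 20% = 2,400
  10,000 × 30% = 3,000
  12,500 × 37% = 4,625
  → 14,825

9,775 ≤ 14,825, so no add-on is due.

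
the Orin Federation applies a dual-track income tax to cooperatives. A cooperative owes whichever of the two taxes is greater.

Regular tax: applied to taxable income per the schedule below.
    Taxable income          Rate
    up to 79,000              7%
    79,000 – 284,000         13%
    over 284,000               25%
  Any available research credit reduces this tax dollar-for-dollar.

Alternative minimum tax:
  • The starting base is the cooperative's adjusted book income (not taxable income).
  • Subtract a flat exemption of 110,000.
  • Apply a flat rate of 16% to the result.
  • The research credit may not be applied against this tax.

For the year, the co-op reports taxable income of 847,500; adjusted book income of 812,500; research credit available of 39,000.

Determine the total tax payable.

134,055

Alternative minimum tax:
  Base (adjusted book income): 812,500
  Less exemption 110,000 → base 702,500
  702,500 × 16% = 112,400

Regular tax:
  79,000 × 7% = 5,530
  205,000 × 13% = 26,650
  563,500 × 25% = 140,875
  → 173,055
  Less research credit 39,000 → 134,055

134,055 > 112,400, so the regular tax governs.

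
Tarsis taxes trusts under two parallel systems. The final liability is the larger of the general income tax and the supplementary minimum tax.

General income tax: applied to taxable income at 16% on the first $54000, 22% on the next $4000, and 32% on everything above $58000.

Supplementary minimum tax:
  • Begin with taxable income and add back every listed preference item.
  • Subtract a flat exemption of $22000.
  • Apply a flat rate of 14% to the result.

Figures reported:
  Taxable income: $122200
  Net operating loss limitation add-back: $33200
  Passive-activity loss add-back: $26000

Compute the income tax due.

$30064

General income tax:
  $54000 × 16% = $8640
  $4000 × 22% = $880
  $64200 × 32% = $20544
  → $30064

Supplementary minimum tax:
  Adjusted income: $122200 + $33200 + $26000 = $181400
  Less exemption $22000 → base $159400
  $159400 × 14% = $22316

$30064 > $22316, so the general income tax governs.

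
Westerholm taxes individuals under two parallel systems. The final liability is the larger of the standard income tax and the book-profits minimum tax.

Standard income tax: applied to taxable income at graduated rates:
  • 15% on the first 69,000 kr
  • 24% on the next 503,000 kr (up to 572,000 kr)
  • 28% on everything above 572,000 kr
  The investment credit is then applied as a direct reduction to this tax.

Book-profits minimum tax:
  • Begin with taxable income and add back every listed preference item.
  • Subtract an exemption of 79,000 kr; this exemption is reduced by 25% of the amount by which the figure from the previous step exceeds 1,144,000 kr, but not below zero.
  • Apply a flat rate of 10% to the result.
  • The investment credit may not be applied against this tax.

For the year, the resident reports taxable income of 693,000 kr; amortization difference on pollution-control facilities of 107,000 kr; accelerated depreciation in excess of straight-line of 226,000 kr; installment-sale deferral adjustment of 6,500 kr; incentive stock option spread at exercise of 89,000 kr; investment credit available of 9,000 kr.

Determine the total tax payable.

Book-profits minimum tax:
  Adjusted income: 693,000 kr + 107,000 kr + 226,000 kr + 6,500 kr + 89,000 kr = 1,121,500 kr
  Exemption: 1,121,500 kr ≤ 1,144,000 kr, so full 79,000 kr applies
  Base: 1,121,500 kr − 79,000 kr = 1,042,500 kr
  1,042,500 kr × 10% = 104,250 kr

Standard income tax:
  69,000 kr × 15% = 10,350 kr
  503,000 kr × 24% = 120,720 kr
  121,000 kr × 28% = 33,880 kr
  → 164,950 kr
  Less investment credit 9,000 kr → 155,950 kr

155,950 kr > 104,250 kr, so the standard income tax governs.

155,950 kr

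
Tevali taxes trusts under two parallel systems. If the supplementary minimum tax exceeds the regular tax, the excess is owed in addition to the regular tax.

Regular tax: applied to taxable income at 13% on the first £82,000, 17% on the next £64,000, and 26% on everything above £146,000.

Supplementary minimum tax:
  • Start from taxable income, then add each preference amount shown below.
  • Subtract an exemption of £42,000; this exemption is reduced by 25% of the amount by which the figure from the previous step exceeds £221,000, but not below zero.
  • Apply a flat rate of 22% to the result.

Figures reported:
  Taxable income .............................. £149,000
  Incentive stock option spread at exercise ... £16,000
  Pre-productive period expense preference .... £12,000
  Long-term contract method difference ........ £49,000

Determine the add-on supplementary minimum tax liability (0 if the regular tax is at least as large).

£18,435

Supplementary minimum tax:
  Adjusted income: £149,000 + £16,000 + £12,000 + £49,000 = £226,000
  Exemption: £42,000 − 25% × (£226,000 − £221,000) = £42,000 − £1,250 = £40,750
  Base: £226,000 − £40,750 = £185,250
  £185,250 × 22% = £40,755

Regular tax:
  £82,000 × 13% = £10,660
  £64,000 × 17% = £10,880
  £3,000 × 26% = £780
  → £22,320

Excess of supplementary minimum tax over regular tax: £40,755 − £22,320 = £18,435.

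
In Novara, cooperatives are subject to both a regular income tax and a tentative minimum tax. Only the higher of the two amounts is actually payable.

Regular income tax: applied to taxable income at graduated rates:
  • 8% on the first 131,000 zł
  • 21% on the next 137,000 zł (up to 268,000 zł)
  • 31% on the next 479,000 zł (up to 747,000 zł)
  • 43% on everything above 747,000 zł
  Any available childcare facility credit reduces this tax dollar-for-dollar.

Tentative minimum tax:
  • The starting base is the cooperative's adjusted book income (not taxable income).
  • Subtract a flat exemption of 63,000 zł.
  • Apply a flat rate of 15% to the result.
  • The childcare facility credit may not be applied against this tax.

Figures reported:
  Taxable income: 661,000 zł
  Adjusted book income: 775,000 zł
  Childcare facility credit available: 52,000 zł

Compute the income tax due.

Regular income tax:
  131,000 zł × 8% = 10,480 zł
  137,000 zł × 21% = 28,770 zł
  393,000 zł × 31% = 121,830 zł
  → 161,080 zł
  Less childcare facility credit 52,000 zł → 109,080 zł

Tentative minimum tax:
  Base (adjusted book income): 775,000 zł
  Less exemption 63,000 zł → base 712,000 zł
  712,000 zł × 15% = 106,800 zł

109,080 zł > 106,800 zł, so the regular income tax governs.

109,080 zł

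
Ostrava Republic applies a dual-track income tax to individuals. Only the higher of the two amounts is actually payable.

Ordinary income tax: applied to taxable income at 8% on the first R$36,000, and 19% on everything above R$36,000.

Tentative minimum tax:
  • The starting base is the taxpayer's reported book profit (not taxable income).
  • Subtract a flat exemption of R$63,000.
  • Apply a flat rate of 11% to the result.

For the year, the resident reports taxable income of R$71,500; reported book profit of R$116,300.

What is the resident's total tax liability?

Tentative minimum tax:
  Base (reported book profit): R$116,300
  Less exemption R$63,000 → base R$53,300
  R$53,300 × 11% = R$5,863

Ordinary income tax:
  R$36,000 × 8% = R$2,880
  R$35,500 × 19% = R$6,745
  → R$9,625

R$9,625 > R$5,863, so the ordinary income tax governs.

R$9,625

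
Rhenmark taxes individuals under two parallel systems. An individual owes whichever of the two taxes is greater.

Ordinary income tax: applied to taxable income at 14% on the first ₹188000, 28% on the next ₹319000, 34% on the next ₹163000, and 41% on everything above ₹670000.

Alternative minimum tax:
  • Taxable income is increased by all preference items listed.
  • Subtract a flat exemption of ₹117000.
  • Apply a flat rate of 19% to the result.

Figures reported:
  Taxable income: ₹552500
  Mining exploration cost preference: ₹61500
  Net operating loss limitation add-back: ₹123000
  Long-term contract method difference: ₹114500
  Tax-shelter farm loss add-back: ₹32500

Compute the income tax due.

Alternative minimum tax:
  Adjusted income: ₹552500 + ₹61500 + ₹123000 + ₹114500 + ₹32500 = ₹884000
  Less exemption ₹117000 → base ₹767000
  ₹767000 × 19% = ₹145730

Ordinary income tax:
  ₹188000 × 14% = ₹26320
  ₹319000 × 28% = ₹89320
  ₹45500 × 34% = ₹15470
  → ₹131110

₹145730 > ₹131110, so the alternative minimum tax is the binding amount.

₹145730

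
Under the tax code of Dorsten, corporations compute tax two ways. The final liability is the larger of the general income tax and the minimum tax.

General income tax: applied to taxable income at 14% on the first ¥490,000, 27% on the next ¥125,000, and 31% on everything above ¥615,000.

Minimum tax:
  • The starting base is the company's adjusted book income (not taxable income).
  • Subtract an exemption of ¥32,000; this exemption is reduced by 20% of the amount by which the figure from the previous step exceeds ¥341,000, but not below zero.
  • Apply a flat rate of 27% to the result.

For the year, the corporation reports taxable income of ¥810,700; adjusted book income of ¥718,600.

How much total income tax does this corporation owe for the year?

General income tax:
  ¥490,000 × 14% = ¥68,600
  ¥125,000 × 27% = ¥33,750
  ¥195,700 × 31% = ¥60,667
  → ¥163,017

Minimum tax:
  Base (adjusted book income): ¥718,600
  Exemption: 20% × (¥718,600 − ¥341,000) = ¥75,520 ≥ ¥32,000, so the exemption is fully phased out
  Base: ¥718,600 − ¥0 = ¥718,600
  ¥718,600 × 27% = ¥194,022

¥194,022 > ¥163,017, so the minimum tax is the binding amount.

¥194,022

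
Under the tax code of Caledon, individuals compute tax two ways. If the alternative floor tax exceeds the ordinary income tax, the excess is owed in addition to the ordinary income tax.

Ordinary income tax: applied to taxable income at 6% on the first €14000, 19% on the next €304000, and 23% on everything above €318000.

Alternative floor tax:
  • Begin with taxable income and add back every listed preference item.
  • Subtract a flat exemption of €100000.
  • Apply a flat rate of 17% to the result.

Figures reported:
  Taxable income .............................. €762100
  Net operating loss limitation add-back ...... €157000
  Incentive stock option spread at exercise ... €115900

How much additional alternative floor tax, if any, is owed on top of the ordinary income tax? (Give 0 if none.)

Alternative floor tax:
  Adjusted income: €762100 + €157000 + €115900 = €1035000
  Less exemption €100000 → base €935000
  €935000 × 17% = €158950

Ordinary income tax:
  €14000 × 6% = €840
  €304000 × 19% = €57760
  €444100 × 23% = €102143
  → €160743

€158950 ≤ €160743, so no add-on is due.

€0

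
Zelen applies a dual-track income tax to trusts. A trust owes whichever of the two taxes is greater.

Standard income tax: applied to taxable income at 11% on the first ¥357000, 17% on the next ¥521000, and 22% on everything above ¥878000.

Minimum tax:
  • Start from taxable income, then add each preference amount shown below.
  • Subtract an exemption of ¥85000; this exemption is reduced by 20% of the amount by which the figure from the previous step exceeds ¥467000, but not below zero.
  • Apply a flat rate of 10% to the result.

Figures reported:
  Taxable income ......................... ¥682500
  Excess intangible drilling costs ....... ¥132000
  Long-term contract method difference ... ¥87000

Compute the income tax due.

Minimum tax:
  Adjusted income: ¥682500 + ¥132000 + ¥87000 = ¥901500
  Exemption: 20% × (¥901500 − ¥467000) = ¥86900 ≥ ¥85000, so the exemption is fully phased out
  Base: ¥901500 − ¥0 = ¥901500
  ¥901500 × 10% = ¥90150

Standard income tax:
  ¥357000 × 11% = ¥39270
  ¥325500 × 17% = ¥55335
  → ¥94605

¥94605 > ¥90150, so the standard income tax governs.

¥94605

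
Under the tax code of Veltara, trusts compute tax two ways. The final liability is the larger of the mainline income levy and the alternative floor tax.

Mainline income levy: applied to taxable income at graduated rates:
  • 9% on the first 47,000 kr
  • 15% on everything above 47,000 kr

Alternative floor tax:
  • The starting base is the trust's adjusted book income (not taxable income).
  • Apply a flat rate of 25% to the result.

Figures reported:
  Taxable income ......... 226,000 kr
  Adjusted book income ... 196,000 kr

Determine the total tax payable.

49,000 kr

Mainline income levy:
  47,000 kr × 9% = 4,230 kr
  179,000 kr × 15% = 26,850 kr
  → 31,080 kr

Alternative floor tax:
  Base (adjusted book income): 196,000 kr
  196,000 kr × 25% = 49,000 kr

49,000 kr > 31,080 kr, so the alternative floor tax is the binding amount.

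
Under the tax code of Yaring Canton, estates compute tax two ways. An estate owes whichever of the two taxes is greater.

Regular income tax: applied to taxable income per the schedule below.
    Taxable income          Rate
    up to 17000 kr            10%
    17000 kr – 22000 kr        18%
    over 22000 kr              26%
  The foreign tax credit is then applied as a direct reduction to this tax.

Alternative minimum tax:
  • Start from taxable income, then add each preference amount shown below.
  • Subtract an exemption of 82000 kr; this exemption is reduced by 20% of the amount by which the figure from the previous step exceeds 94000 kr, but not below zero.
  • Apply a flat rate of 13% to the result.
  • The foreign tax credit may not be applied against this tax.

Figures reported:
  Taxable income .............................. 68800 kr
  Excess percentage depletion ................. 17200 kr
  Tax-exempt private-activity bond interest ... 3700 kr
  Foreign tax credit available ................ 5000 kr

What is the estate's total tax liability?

Regular income tax:
  17000 kr × 10% = 1700 kr
  5000 kr × 18% = 900 kr
  46800 kr × 26% = 12168 kr
  → 14768 kr
  Less foreign tax credit 5000 kr → 9768 kr

Alternative minimum tax:
  Adjusted income: 68800 kr + 17200 kr + 3700 kr = 89700 kr
  Exemption: 89700 kr ≤ 94000 kr, so full 82000 kr applies
  Base: 89700 kr − 82000 kr = 7700 kr
  7700 kr × 13% = 1001 kr

9768 kr > 1001 kr, so the regular income tax governs.

9768 kr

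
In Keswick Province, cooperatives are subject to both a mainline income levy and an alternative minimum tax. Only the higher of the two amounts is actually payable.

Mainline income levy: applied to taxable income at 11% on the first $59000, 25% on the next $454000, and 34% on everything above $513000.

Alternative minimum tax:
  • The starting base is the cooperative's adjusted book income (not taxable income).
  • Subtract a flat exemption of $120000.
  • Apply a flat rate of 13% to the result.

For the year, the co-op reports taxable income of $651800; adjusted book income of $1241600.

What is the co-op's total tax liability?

Mainline income levy:
  $59000 × 11% = $6490
  $454000 × 25% = $113500
  $138800 × 34% = $47192
  → $167182

Alternative minimum tax:
  Base (adjusted book income): $1241600
  Less exemption $120000 → base $1121600
  $1121600 × 13% = $145808

$167182 > $145808, so the mainline income levy governs.

$167182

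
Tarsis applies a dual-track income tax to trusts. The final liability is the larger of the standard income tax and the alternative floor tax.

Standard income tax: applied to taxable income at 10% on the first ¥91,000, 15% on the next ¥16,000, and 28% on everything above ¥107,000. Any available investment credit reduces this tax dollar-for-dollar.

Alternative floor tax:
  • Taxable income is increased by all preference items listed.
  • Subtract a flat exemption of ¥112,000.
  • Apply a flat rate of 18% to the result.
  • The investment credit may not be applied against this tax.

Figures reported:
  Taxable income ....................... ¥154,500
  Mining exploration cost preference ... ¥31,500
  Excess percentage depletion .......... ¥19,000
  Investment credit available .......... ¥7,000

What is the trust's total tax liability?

Alternative floor tax:
  Adjusted income: ¥154,500 + ¥31,500 + ¥19,000 = ¥205,000
  Less exemption ¥112,000 → base ¥93,000
  ¥93,000 × 18% = ¥16,740

Standard income tax:
  ¥91,000 × 10% = ¥9,100
  ¥16,000 × 15% = ¥2,400
  ¥47,500 × 28% = ¥13,300
  → ¥24,800
  Less investment credit ¥7,000 → ¥17,800

¥17,800 > ¥16,740, so the standard income tax governs.

¥17,800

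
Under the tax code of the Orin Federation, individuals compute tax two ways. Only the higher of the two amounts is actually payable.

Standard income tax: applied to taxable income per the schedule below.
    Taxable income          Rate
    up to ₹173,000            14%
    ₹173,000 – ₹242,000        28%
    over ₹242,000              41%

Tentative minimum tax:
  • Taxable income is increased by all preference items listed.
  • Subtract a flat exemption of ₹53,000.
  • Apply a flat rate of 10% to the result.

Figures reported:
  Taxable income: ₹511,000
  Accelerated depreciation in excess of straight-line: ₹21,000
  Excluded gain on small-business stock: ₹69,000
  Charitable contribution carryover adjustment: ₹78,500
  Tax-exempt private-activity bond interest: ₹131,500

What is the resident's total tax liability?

Standard income tax:
  ₹173,000 × 14% = ₹24,220
  ₹69,000 × 28% = ₹19,320
  ₹269,000 × 41% = ₹110,290
  → ₹153,830

Tentative minimum tax:
  Adjusted income: ₹511,000 + ₹21,000 + ₹69,000 + ₹78,500 + ₹131,500 = ₹811,000
  Less exemption ₹53,000 → base ₹758,000
  ₹758,000 × 10% = ₹75,800

₹153,830 > ₹75,800, so the standard income tax governs.

₹153,830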